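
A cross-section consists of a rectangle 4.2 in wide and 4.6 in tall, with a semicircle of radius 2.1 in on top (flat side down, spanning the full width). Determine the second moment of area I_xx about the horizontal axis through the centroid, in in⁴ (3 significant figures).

Decompose the section into non-overlapping parts with the origin at the bottom-left of its bounding rectangle.
Rectangular body: 4.2 × 4.6, A = 19.32 in², y = 2.3 in, Ī = 34.068 in⁴.
Semicircular cap: semicircle r = 2.1, A = 6.9272 in², y = 5.4913 in, Ī = 2.1346 in⁴.
Centroid: ȳ = ΣA·y / ΣA = 3.1422 in.
Transfer each piece to the horizontal axis through the centroid using Ī + A·d² with d = y − 3.1422:
  rectangular body: d = -0.84225 in → contributes +47.773 in⁴
  semicircular cap: d = 2.349 in → contributes +40.358 in⁴
Total I = 88.131 in⁴.

I_xx ≈ 88.1 in⁴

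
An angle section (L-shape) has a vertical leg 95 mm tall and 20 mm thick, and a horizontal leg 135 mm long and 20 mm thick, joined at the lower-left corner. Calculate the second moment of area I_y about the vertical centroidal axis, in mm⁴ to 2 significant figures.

I_y ≈ 7.3 × 10⁶ mm⁴

Treat the section as a set of non-overlapping primitives; coordinates are from the bounding-box lower-left.
Vertical leg: 20 × 95, A = 1 900 mm², x = 10 mm, Ī = 63 333 mm⁴.
Horizontal leg (remainder): 115 × 20, A = 2 300 mm², x = 77.5 mm, Ī = 2 534 792 mm⁴.
Centroid: x̄ = ΣA·x / ΣA = 46.96 mm.
Transfer each piece to the vertical centroidal axis using Ī + A·d² with d = x − 46.96:
  vertical leg: d = -36.96 mm → contributes +2 659 414 mm⁴
  horizontal leg (remainder): d = 30.54 mm → contributes +4 679 380 mm⁴
Total I = 7 338 795 mm⁴.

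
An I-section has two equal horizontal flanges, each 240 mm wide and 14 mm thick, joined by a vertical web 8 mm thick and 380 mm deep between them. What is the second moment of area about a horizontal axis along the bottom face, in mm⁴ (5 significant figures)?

I_base ≈ 7.0366 × 10⁸ mm⁴

Break the section into simple shapes (no overlaps), measuring from the bottom-left corner of the bounding box.
Bottom flange: 240 × 14, A = 3 360 mm², y = 7 mm, Ī = 54 880 mm⁴.
Web: 8 × 380, A = 3 040 mm², y = 204 mm, Ī = 36 581 333 mm⁴.
Top flange: 240 × 14, A = 3 360 mm², y = 401 mm, Ī = 54 880 mm⁴.
Transfer each piece to the bottom edge using Ī + A·d² with d = y − 0:
  bottom flange: d = 7 mm → contributes +219 520 mm⁴
  web: d = 204 mm → contributes +163 093 973 mm⁴
  top flange: d = 401 mm → contributes +540 346 240 mm⁴
Total I = 703 659 733 mm⁴.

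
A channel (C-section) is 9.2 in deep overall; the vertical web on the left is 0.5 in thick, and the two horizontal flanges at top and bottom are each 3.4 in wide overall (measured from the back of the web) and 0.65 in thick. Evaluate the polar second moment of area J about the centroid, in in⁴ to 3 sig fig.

J ≈ 110 in⁴

Split into non-overlapping primitives; take the origin at the lower-left of the bounding box.
Web: 0.5 × 9.2, A = 4.6 in², y = 4.6 in, Ī = 32.445 in⁴.
Top flange (beyond web): 2.9 × 0.65, A = 1.885 in², y = 8.875 in, Ī = 0.066368 in⁴.
Bottom flange (beyond web): 2.9 × 0.65, A = 1.885 in², y = 0.325 in, Ī = 0.066368 in⁴.
By symmetry the centroid is at mid-height, ȳ = 4.6 in.
Transfer each piece to the centroidal x-axis using Ī + A·d² with d = y − 4.6:
  web: d = 0 in → contributes +32.445 in⁴
  top flange (beyond web): d = 4.275 in → contributes +34.516 in⁴
  bottom flange (beyond web): d = -4.275 in → contributes +34.516 in⁴
Total I = 101.48 in⁴.
For the y-axis: x̄ = 1.0157 in.
Repeating about the centroidal y-axis gives I_y = 8.7258 in⁴.
Polar second moment: J = I_x + I_y = 110.2 in⁴.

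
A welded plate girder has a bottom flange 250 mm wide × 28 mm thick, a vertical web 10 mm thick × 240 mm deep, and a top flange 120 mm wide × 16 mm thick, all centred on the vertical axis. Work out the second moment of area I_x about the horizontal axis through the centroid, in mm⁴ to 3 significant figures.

I_x ≈ 1.27 × 10⁸ mm⁴

Split into non-overlapping primitives; take the origin at the lower-left of the bounding box.
Bottom plate: 250 × 28, A = 7 000 mm², y = 14 mm, Ī = 457 333 mm⁴.
Web plate: 10 × 240, A = 2 400 mm², y = 148 mm, Ī = 11 520 000 mm⁴.
Top plate: 120 × 16, A = 1 920 mm², y = 276 mm, Ī = 40 960 mm⁴.
Centroid: ȳ = ΣA·y / ΣA = 86.848 mm.
Transfer each piece to the horizontal axis through the centroid using Ī + A·d² with d = y − 86.848:
  bottom plate: d = -72.848 mm → contributes +37 605 209 mm⁴
  web plate: d = 61.152 mm → contributes +20 494 944 mm⁴
  top plate: d = 189.15 mm → contributes +68 735 599 mm⁴
Total I = 126 835 752 mm⁴.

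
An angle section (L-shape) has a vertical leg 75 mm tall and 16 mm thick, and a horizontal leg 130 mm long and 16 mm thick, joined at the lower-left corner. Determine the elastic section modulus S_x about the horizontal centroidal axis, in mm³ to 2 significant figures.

S_x ≈ 2.2 × 10⁴ mm³

Split into non-overlapping primitives; take the origin at the lower-left of the bounding box.
Vertical leg: 16 × 75, A = 1 200 mm², y = 37.5 mm, Ī = 562 500 mm⁴.
Horizontal leg (remainder): 114 × 16, A = 1 824 mm², y = 8 mm, Ī = 38 912 mm⁴.
Centroid: ȳ = ΣA·y / ΣA = 19.71 mm.
Transfer each piece to the horizontal centroidal axis using Ī + A·d² with d = y − 19.71:
  vertical leg: d = 17.79 mm → contributes +942 437 mm⁴
  horizontal leg (remainder): d = -11.71 mm → contributes +288 870 mm⁴
Total I = 1 231 307 mm⁴.
Extreme fibre distance c = 55.29 mm; S = I/c = 22 269 mm³.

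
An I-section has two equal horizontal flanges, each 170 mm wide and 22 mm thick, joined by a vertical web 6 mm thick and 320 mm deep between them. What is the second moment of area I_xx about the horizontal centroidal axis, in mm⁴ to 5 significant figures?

I_xx ≈ 2.3541 × 10⁸ mm⁴

Split into non-overlapping primitives; take the origin at the lower-left of the bounding box.
Bottom flange: 170 × 22, A = 3 740 mm², y = 11 mm, Ī = 150846.7 mm⁴.
Web: 6 × 320, A = 1 920 mm², y = 182 mm, Ī = 16 384 000 mm⁴.
Top flange: 170 × 22, A = 3 740 mm², y = 353 mm, Ī = 150846.7 mm⁴.
By symmetry the centroid is at mid-height, ȳ = 182 mm.
Transfer each piece to the horizontal centroidal axis using Ī + A·d² with d = y − 182:
  bottom flange: d = -171 mm → contributes +109 512 187 mm⁴
  web: d = 0 mm → contributes +16 384 000 mm⁴
  top flange: d = 171 mm → contributes +109 512 187 mm⁴
Total I = 235 408 373 mm⁴.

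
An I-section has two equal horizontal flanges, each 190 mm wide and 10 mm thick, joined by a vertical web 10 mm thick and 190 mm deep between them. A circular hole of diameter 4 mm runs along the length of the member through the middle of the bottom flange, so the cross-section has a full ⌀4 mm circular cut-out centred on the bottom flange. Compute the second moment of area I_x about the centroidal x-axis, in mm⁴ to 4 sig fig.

Break the section into simple shapes (no overlaps), measuring from the bottom-left corner of the bounding box.
Bottom flange: 190 × 10, A = 1 900 mm², y = 5 mm, Ī = 15833.3 mm⁴.
Web: 10 × 190, A = 1 900 mm², y = 105 mm, Ī = 5 715 833 mm⁴.
Top flange: 190 × 10, A = 1 900 mm², y = 205 mm, Ī = 15833.3 mm⁴.
Hole (subtracted): ⌀4, A = 12.5664 mm², y = 5 mm, Ī = 12.5664 mm⁴.
Centroid: ȳ = ΣA·y / ΣA = 105.221 mm.
Transfer each piece to the centroidal x-axis using Ī + A·d² with d = y − 105.221:
  bottom flange: d = -100.221 mm → contributes +19 099 887 mm⁴
  web: d = -0.22095 mm → contributes +5 715 926 mm⁴
  top flange: d = 99.7791 mm → contributes +18 931 965 mm⁴
  hole: d = -100.221 mm → contributes −126 232 mm⁴
Total I = 43 621 546 mm⁴.

I_x ≈ 4.362 × 10⁷ mm⁴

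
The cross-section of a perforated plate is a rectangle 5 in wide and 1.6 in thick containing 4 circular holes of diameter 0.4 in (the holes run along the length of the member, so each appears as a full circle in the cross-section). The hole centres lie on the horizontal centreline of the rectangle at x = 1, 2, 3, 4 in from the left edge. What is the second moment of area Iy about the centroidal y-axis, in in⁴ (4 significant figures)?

Iy ≈ 16.03 in⁴

Treat the section as a set of non-overlapping primitives; coordinates are from the bounding-box lower-left.
Plate: 5 × 1.6, A = 8 in², x = 2.5 in, Ī = 16.6667 in⁴.
Hole 1 (subtracted): ⌀0.4, A = 0.125664 in², x = 1 in, Ī = 0.00125664 in⁴.
Hole 2 (subtracted): ⌀0.4, A = 0.125664 in², x = 2 in, Ī = 0.00125664 in⁴.
Hole 3 (subtracted): ⌀0.4, A = 0.125664 in², x = 3 in, Ī = 0.00125664 in⁴.
Hole 4 (subtracted): ⌀0.4, A = 0.125664 in², x = 4 in, Ī = 0.00125664 in⁴.
By symmetry the centroid is at mid-width, x̄ = 2.5 in.
Transfer each piece to the centroidal y-axis using Ī + A·d² with d = x − 2.5:
  plate: d = 0 in → contributes +16.6667 in⁴
  hole 1: d = -1.5 in → contributes −0.284 in⁴
  hole 2: d = -0.5 in → contributes −0.0326726 in⁴
  hole 3: d = 0.5 in → contributes −0.0326726 in⁴
  hole 4: d = 1.5 in → contributes −0.284 in⁴
Total I = 16.0333 in⁴.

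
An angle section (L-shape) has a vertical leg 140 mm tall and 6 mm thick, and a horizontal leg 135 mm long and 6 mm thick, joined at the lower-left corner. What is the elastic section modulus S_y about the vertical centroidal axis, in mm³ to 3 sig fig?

S_y ≈ 2.92 × 10⁴ mm³

Split into non-overlapping primitives; take the origin at the lower-left of the bounding box.
Vertical leg: 6 × 140, A = 840 mm², x = 3 mm, Ī = 2 520 mm⁴.
Horizontal leg (remainder): 129 × 6, A = 774 mm², x = 70.5 mm, Ī = 1 073 345 mm⁴.
Centroid: x̄ = ΣA·x / ΣA = 35.37 mm.
Transfer each piece to the vertical centroidal axis using Ī + A·d² with d = x − 35.37:
  vertical leg: d = -32.37 mm → contributes +882 680 mm⁴
  horizontal leg (remainder): d = 35.13 mm → contributes +2 028 557 mm⁴
Total I = 2 911 237 mm⁴.
Extreme fibre distance c = 99.63 mm; S = I/c = 29 220 mm³.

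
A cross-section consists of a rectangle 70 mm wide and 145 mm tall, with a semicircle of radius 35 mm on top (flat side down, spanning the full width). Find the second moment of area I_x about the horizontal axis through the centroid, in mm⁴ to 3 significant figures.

I_x ≈ 3.03 × 10⁷ mm⁴

Break the section into simple shapes (no overlaps), measuring from the bottom-left corner of the bounding box.
Rectangular body: 70 × 145, A = 10 150 mm², y = 72.5 mm, Ī = 17 783 646 mm⁴.
Semicircular cap: semicircle r = 35, A = 1924.2 mm², y = 159.85 mm, Ī = 164 704 mm⁴.
Centroid: ȳ = ΣA·y / ΣA = 86.421 mm.
Transfer each piece to the horizontal axis through the centroid using Ī + A·d² with d = y − 86.421:
  rectangular body: d = -13.921 mm → contributes +19 750 760 mm⁴
  semicircular cap: d = 73.433 mm → contributes +10 540 936 mm⁴
Total I = 30 291 696 mm⁴.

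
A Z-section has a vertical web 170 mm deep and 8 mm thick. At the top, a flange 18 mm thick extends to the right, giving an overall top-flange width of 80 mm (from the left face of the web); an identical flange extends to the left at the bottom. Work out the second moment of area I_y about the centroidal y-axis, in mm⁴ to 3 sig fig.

Break the section into simple shapes (no overlaps), measuring from the bottom-left corner of the bounding box.
Web: 8 × 170, A = 1 360 mm², x = 76 mm, Ī = 7253.3 mm⁴.
Top flange (beyond web): 72 × 18, A = 1 296 mm², x = 116 mm, Ī = 559 872 mm⁴.
Bottom flange (beyond web): 72 × 18, A = 1 296 mm², x = 36 mm, Ī = 559 872 mm⁴.
Centroid: x̄ = ΣA·x / ΣA = 76 mm.
Transfer each piece to the centroidal y-axis using Ī + A·d² with d = x − 76:
  web: d = 0 mm → contributes +7253.3 mm⁴
  top flange (beyond web): d = 40 mm → contributes +2 633 472 mm⁴
  bottom flange (beyond web): d = -40 mm → contributes +2 633 472 mm⁴
Total I = 5 274 197 mm⁴.

I_y ≈ 5.27 × 10⁶ mm⁴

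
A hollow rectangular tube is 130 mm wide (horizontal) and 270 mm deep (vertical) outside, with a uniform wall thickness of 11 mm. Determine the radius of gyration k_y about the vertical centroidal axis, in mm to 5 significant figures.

Split into non-overlapping primitives; take the origin at the lower-left of the bounding box.
Outer rectangle: 130 × 270, A = 35 100 mm², x = 65 mm, Ī = 49 432 500 mm⁴.
Inner void (subtracted): 108 × 248, A = 26 784 mm², x = 65 mm, Ī = 26 034 048 mm⁴.
By symmetry the centroid is at mid-width, x̄ = 65 mm.
All pieces are centred on the vertical centroidal axis, so I = ΣĪ (holes subtracted) = 23 398 452 mm⁴.
Radius of gyration: k = √(I/A) = √(23 398 452 / 8 316) = 53.04401 mm.

k_y ≈ 53.044 mm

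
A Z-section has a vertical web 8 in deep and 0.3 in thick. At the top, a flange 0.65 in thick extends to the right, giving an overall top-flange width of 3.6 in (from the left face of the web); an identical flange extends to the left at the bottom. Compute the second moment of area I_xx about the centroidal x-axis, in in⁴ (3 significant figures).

Break the section into simple shapes (no overlaps), measuring from the bottom-left corner of the bounding box.
Web: 0.3 × 8, A = 2.4 in², y = 4 in, Ī = 12.8 in⁴.
Top flange (beyond web): 3.3 × 0.65, A = 2.145 in², y = 7.675 in, Ī = 0.075522 in⁴.
Bottom flange (beyond web): 3.3 × 0.65, A = 2.145 in², y = 0.325 in, Ī = 0.075522 in⁴.
Centroid: ȳ = ΣA·y / ΣA = 4 in.
Transfer each piece to the centroidal x-axis using Ī + A·d² with d = y − 4:
  web: d = 0 in → contributes +12.8 in⁴
  top flange (beyond web): d = 3.675 in → contributes +29.045 in⁴
  bottom flange (beyond web): d = -3.675 in → contributes +29.045 in⁴
Total I = 70.89 in⁴.

I_xx ≈ 70.9 in⁴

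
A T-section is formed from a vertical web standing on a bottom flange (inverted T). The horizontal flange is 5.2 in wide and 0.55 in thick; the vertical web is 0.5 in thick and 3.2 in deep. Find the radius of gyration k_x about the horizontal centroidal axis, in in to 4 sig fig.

Decompose the section into non-overlapping parts with the origin at the bottom-left of its bounding rectangle.
Flange: 5.2 × 0.55, A = 2.86 in², y = 0.275 in, Ī = 0.0720958 in⁴.
Web: 0.5 × 3.2, A = 1.6 in², y = 2.15 in, Ī = 1.36533 in⁴.
Centroid: ȳ = ΣA·y / ΣA = 0.947646 in.
Transfer each piece to the horizontal centroidal axis using Ī + A·d² with d = y − 0.947646:
  flange: d = -0.672646 in → contributes +1.36611 in⁴
  web: d = 1.20235 in → contributes +3.67838 in⁴
Total I = 5.04449 in⁴.
Radius of gyration: k = √(I/A) = √(5.04449 / 4.46) = 1.06351 in.

k_x ≈ 1.064 in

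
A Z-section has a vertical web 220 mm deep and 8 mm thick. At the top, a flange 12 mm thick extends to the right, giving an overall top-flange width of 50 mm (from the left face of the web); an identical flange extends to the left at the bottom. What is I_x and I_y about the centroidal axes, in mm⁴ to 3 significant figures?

I_x ≈ 1.80 × 10⁷ mm⁴, I_y ≈ 7.88 × 10⁵ mm⁴

Split into non-overlapping primitives; take the origin at the lower-left of the bounding box.
Web: 8 × 220, A = 1 760 mm², y = 110 mm, Ī = 7 098 667 mm⁴.
Top flange (beyond web): 42 × 12, A = 504 mm², y = 214 mm, Ī = 6 048 mm⁴.
Bottom flange (beyond web): 42 × 12, A = 504 mm², y = 6 mm, Ī = 6 048 mm⁴.
Centroid: ȳ = ΣA·y / ΣA = 110 mm.
Transfer each piece to the centroidal x-axis using Ī + A·d² with d = y − 110:
  web: d = 0 mm → contributes +7 098 667 mm⁴
  top flange (beyond web): d = 104 mm → contributes +5 457 312 mm⁴
  bottom flange (beyond web): d = -104 mm → contributes +5 457 312 mm⁴
Total I = 18 013 291 mm⁴.
For the y-axis: x̄ = 46 mm.
Repeating about the centroidal y-axis gives I_y = 787 563 mm⁴.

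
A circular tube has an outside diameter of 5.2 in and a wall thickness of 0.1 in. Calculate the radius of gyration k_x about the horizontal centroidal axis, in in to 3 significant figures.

Break the section into simple shapes (no overlaps), measuring from the bottom-left corner of the bounding box.
Outer circle: ⌀5.2, A = 21.237 in², y = 2.6 in, Ī = 35.891 in⁴.
Bore (subtracted): ⌀5, A = 19.635 in², y = 2.6 in, Ī = 30.68 in⁴.
By symmetry the centroid is at mid-height, ȳ = 2.6 in.
All pieces are centred on the horizontal centroidal axis, so I = ΣĪ (holes subtracted) = 5.2112 in⁴.
Radius of gyration: k = √(I/A) = √(5.2112 / 1.6022) = 1.8035 in.

k_x ≈ 1.80 in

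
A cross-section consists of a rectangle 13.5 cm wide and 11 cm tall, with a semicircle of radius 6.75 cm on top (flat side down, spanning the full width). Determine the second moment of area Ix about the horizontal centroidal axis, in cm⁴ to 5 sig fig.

Decompose the section into non-overlapping parts with the origin at the bottom-left of its bounding rectangle.
Rectangular body: 13.5 × 11, A = 148.5 cm², y = 5.5 cm, Ī = 1497.375 cm⁴.
Semicircular cap: semicircle r = 6.75, A = 71.56941 cm², y = 13.86479 cm, Ī = 227.849 cm⁴.
Centroid: ȳ = ΣA·y / ΣA = 8.220337 cm.
Transfer each piece to the horizontal centroidal axis using Ī + A·d² with d = y − 8.220337:
  rectangular body: d = -2.720337 cm → contributes +2596.31 cm⁴
  semicircular cap: d = 5.644452 cm → contributes +2508.039 cm⁴
Total I = 5104.348 cm⁴.

Ix ≈ 5104.3 cm⁴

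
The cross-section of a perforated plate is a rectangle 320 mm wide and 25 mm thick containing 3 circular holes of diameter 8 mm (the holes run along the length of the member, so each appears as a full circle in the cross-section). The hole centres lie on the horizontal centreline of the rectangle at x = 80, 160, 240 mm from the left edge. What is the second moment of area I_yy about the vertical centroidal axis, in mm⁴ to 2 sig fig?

I_yy ≈ 6.8 × 10⁷ mm⁴

Split into non-overlapping primitives; take the origin at the lower-left of the bounding box.
Plate: 320 × 25, A = 8 000 mm², x = 160 mm, Ī = 68 266 667 mm⁴.
Hole 1 (subtracted): ⌀8, A = 50.27 mm², x = 80 mm, Ī = 201.1 mm⁴.
Hole 2 (subtracted): ⌀8, A = 50.27 mm², x = 160 mm, Ī = 201.1 mm⁴.
Hole 3 (subtracted): ⌀8, A = 50.27 mm², x = 240 mm, Ī = 201.1 mm⁴.
By symmetry the centroid is at mid-width, x̄ = 160 mm.
Transfer each piece to the vertical centroidal axis using Ī + A·d² with d = x − 160:
  plate: d = 0 mm → contributes +68 266 667 mm⁴
  hole 1: d = -80 mm → contributes −321 900 mm⁴
  hole 2: d = 0 mm → contributes −201.1 mm⁴
  hole 3: d = 80 mm → contributes −321 900 mm⁴
Total I = 67 622 665 mm⁴.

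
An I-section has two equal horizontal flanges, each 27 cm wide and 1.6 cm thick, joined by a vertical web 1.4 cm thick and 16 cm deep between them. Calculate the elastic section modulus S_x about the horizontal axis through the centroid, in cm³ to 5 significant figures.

Split into non-overlapping primitives; take the origin at the lower-left of the bounding box.
Bottom flange: 27 × 1.6, A = 43.2 cm², y = 0.8 cm, Ī = 9.216 cm⁴.
Web: 1.4 × 16, A = 22.4 cm², y = 9.6 cm, Ī = 477.8667 cm⁴.
Top flange: 27 × 1.6, A = 43.2 cm², y = 18.4 cm, Ī = 9.216 cm⁴.
By symmetry the centroid is at mid-height, ȳ = 9.6 cm.
Transfer each piece to the horizontal axis through the centroid using Ī + A·d² with d = y − 9.6:
  bottom flange: d = -8.8 cm → contributes +3354.624 cm⁴
  web: d = 0 cm → contributes +477.8667 cm⁴
  top flange: d = 8.8 cm → contributes +3354.624 cm⁴
Total I = 7187.115 cm⁴.
Extreme fibre distance c = 9.6 cm; S = I/c = 748.6578 cm³.

S_x ≈ 748.66 cm³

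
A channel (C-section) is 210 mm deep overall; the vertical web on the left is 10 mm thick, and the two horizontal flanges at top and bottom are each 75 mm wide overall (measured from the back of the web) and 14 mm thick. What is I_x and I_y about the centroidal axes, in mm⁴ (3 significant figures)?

I_x ≈ 2.52 × 10⁷ mm⁴, I_y ≈ 2.03 × 10⁶ mm⁴

Decompose the section into non-overlapping parts with the origin at the bottom-left of its bounding rectangle.
Web: 10 × 210, A = 2 100 mm², y = 105 mm, Ī = 7 717 500 mm⁴.
Top flange (beyond web): 65 × 14, A = 910 mm², y = 203 mm, Ī = 14 863 mm⁴.
Bottom flange (beyond web): 65 × 14, A = 910 mm², y = 7 mm, Ī = 14 863 mm⁴.
By symmetry the centroid is at mid-height, ȳ = 105 mm.
Transfer each piece to the centroidal x-axis using Ī + A·d² with d = y − 105:
  web: d = 0 mm → contributes +7 717 500 mm⁴
  top flange (beyond web): d = 98 mm → contributes +8 754 503 mm⁴
  bottom flange (beyond web): d = -98 mm → contributes +8 754 503 mm⁴
Total I = 25 226 507 mm⁴.
For the y-axis: x̄ = 22.411 mm.
Repeating about the centroidal y-axis gives I_y = 2 029 385 mm⁴.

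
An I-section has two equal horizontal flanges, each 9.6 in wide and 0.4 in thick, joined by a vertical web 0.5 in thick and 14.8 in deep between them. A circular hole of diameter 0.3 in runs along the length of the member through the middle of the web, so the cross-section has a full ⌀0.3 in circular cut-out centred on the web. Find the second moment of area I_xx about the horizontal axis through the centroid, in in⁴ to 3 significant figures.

I_xx ≈ 579 in⁴

Treat the section as a set of non-overlapping primitives; coordinates are from the bounding-box lower-left.
Bottom flange: 9.6 × 0.4, A = 3.84 in², y = 0.2 in, Ī = 0.0512 in⁴.
Web: 0.5 × 14.8, A = 7.4 in², y = 7.8 in, Ī = 135.07 in⁴.
Top flange: 9.6 × 0.4, A = 3.84 in², y = 15.4 in, Ī = 0.0512 in⁴.
Hole (subtracted): ⌀0.3, A = 0.070686 in², y = 7.8 in, Ī = 0.00039761 in⁴.
By symmetry the centroid is at mid-height, ȳ = 7.8 in.
Transfer each piece to the horizontal axis through the centroid using Ī + A·d² with d = y − 7.8:
  bottom flange: d = -7.6 in → contributes +221.85 in⁴
  web: d = 0 in → contributes +135.07 in⁴
  top flange: d = 7.6 in → contributes +221.85 in⁴
  hole: d = 0 in → contributes −0.00039761 in⁴
Total I = 578.77 in⁴.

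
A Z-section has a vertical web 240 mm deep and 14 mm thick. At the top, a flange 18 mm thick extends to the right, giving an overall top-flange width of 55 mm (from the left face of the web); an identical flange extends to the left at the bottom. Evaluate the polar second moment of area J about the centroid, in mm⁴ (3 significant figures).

Split into non-overlapping primitives; take the origin at the lower-left of the bounding box.
Web: 14 × 240, A = 3 360 mm², y = 120 mm, Ī = 16 128 000 mm⁴.
Top flange (beyond web): 41 × 18, A = 738 mm², y = 231 mm, Ī = 19 926 mm⁴.
Bottom flange (beyond web): 41 × 18, A = 738 mm², y = 9 mm, Ī = 19 926 mm⁴.
Centroid: ȳ = ΣA·y / ΣA = 120 mm.
Transfer each piece to the centroidal x-axis using Ī + A·d² with d = y − 120:
  web: d = 0 mm → contributes +16 128 000 mm⁴
  top flange (beyond web): d = 111 mm → contributes +9 112 824 mm⁴
  bottom flange (beyond web): d = -111 mm → contributes +9 112 824 mm⁴
Total I = 34 353 648 mm⁴.
For the y-axis: x̄ = 48 mm.
Repeating about the centroidal y-axis gives I_y = 1 377 868 mm⁴.
Polar second moment: J = I_x + I_y = 35 731 516 mm⁴.

J ≈ 3.57 × 10⁷ mm⁴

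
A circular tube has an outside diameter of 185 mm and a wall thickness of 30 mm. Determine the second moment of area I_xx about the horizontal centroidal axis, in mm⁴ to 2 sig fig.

Decompose the section into non-overlapping parts with the origin at the bottom-left of its bounding rectangle.
Outer circle: ⌀185, A = 26 880 mm², y = 92.5 mm, Ī = 57 498 539 mm⁴.
Bore (subtracted): ⌀125, A = 12 272 mm², y = 92.5 mm, Ī = 11 984 225 mm⁴.
By symmetry the centroid is at mid-height, ȳ = 92.5 mm.
All pieces are centred on the horizontal centroidal axis, so I = ΣĪ (holes subtracted) = 45 514 314 mm⁴.

I_xx ≈ 4.6 × 10⁷ mm⁴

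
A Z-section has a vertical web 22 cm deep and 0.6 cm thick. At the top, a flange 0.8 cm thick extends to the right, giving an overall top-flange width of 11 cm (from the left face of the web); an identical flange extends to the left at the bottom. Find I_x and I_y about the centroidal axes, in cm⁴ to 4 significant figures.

Treat the section as a set of non-overlapping primitives; coordinates are from the bounding-box lower-left.
Web: 0.6 × 22, A = 13.2 cm², y = 11 cm, Ī = 532.4 cm⁴.
Top flange (beyond web): 10.4 × 0.8, A = 8.32 cm², y = 21.6 cm, Ī = 0.443733 cm⁴.
Bottom flange (beyond web): 10.4 × 0.8, A = 8.32 cm², y = 0.4 cm, Ī = 0.443733 cm⁴.
Centroid: ȳ = ΣA·y / ΣA = 11 cm.
Transfer each piece to the centroidal x-axis using Ī + A·d² with d = y − 11:
  web: d = 0 cm → contributes +532.4 cm⁴
  top flange (beyond web): d = 10.6 cm → contributes +935.279 cm⁴
  bottom flange (beyond web): d = -10.6 cm → contributes +935.279 cm⁴
Total I = 2402.96 cm⁴.
For the y-axis: x̄ = 10.7 cm.
Repeating about the centroidal y-axis gives I_y = 653.738 cm⁴.

I_x ≈ 2403 cm⁴, I_y ≈ 653.7 cm⁴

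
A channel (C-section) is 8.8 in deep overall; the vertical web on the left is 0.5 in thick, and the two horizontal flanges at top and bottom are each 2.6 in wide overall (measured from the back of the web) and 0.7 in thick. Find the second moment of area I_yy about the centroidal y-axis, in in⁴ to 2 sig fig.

Decompose the section into non-overlapping parts with the origin at the bottom-left of its bounding rectangle.
Web: 0.5 × 8.8, A = 4.4 in², x = 0.25 in, Ī = 0.09167 in⁴.
Top flange (beyond web): 2.1 × 0.7, A = 1.47 in², x = 1.55 in, Ī = 0.5402 in⁴.
Bottom flange (beyond web): 2.1 × 0.7, A = 1.47 in², x = 1.55 in, Ī = 0.5402 in⁴.
Centroid: x̄ = ΣA·x / ΣA = 0.7707 in.
Transfer each piece to the centroidal y-axis using Ī + A·d² with d = x − 0.7707:
  web: d = -0.5207 in → contributes +1.285 in⁴
  top flange (beyond web): d = 0.7793 in → contributes +1.433 in⁴
  bottom flange (beyond web): d = 0.7793 in → contributes +1.433 in⁴
Total I = 4.151 in⁴.

I_yy ≈ 4.2 in⁴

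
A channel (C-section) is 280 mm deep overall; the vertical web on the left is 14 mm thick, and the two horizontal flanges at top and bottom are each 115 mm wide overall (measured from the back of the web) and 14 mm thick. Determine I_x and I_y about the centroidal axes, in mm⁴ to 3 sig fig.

Break the section into simple shapes (no overlaps), measuring from the bottom-left corner of the bounding box.
Web: 14 × 280, A = 3 920 mm², y = 140 mm, Ī = 25 610 667 mm⁴.
Top flange (beyond web): 101 × 14, A = 1 414 mm², y = 273 mm, Ī = 23 095 mm⁴.
Bottom flange (beyond web): 101 × 14, A = 1 414 mm², y = 7 mm, Ī = 23 095 mm⁴.
By symmetry the centroid is at mid-height, ȳ = 140 mm.
Transfer each piece to the centroidal x-axis using Ī + A·d² with d = y − 140:
  web: d = 0 mm → contributes +25 610 667 mm⁴
  top flange (beyond web): d = 133 mm → contributes +25 035 341 mm⁴
  bottom flange (beyond web): d = -133 mm → contributes +25 035 341 mm⁴
Total I = 75 681 349 mm⁴.
For the y-axis: x̄ = 31.098 mm.
Repeating about the centroidal y-axis gives I_y = 7 899 641 mm⁴.

I_x ≈ 7.57 × 10⁷ mm⁴, I_y ≈ 7.90 × 10⁶ mm⁴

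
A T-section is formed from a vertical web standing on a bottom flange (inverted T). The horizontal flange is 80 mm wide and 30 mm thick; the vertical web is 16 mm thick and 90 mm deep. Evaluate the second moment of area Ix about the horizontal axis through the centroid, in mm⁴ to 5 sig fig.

Break the section into simple shapes (no overlaps), measuring from the bottom-left corner of the bounding box.
Flange: 80 × 30, A = 2 400 mm², y = 15 mm, Ī = 180 000 mm⁴.
Web: 16 × 90, A = 1 440 mm², y = 75 mm, Ī = 972 000 mm⁴.
Centroid: ȳ = ΣA·y / ΣA = 37.5 mm.
Transfer each piece to the horizontal axis through the centroid using Ī + A·d² with d = y − 37.5:
  flange: d = -22.5 mm → contributes +1 395 000 mm⁴
  web: d = 37.5 mm → contributes +2 997 000 mm⁴
Total I = 4 392 000 mm⁴.

Ix ≈ 4.3920 × 10⁶ mm⁴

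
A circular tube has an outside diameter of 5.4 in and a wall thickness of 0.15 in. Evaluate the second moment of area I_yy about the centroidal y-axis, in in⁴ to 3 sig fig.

I_yy ≈ 8.53 in⁴

Split into non-overlapping primitives; take the origin at the lower-left of the bounding box.
Outer circle: ⌀5.4, A = 22.902 in², x = 2.7 in, Ī = 41.739 in⁴.
Bore (subtracted): ⌀5.1, A = 20.428 in², x = 2.7 in, Ī = 33.209 in⁴.
By symmetry the centroid is at mid-width, x̄ = 2.7 in.
All pieces are centred on the centroidal y-axis, so I = ΣĪ (holes subtracted) = 8.5307 in⁴.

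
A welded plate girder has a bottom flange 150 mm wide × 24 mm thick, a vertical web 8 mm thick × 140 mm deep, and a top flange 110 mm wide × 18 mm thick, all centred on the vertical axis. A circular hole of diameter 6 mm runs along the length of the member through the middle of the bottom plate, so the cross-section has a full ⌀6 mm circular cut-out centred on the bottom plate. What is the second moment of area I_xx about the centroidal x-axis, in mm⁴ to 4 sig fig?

I_xx ≈ 3.564 × 10⁷ mm⁴

Decompose the section into non-overlapping parts with the origin at the bottom-left of its bounding rectangle.
Bottom plate: 150 × 24, A = 3 600 mm², y = 12 mm, Ī = 172 800 mm⁴.
Web plate: 8 × 140, A = 1 120 mm², y = 94 mm, Ī = 1 829 333 mm⁴.
Top plate: 110 × 18, A = 1 980 mm², y = 173 mm, Ī = 53 460 mm⁴.
Hole (subtracted): ⌀6, A = 28.2743 mm², y = 12 mm, Ī = 63.6173 mm⁴.
Centroid: ȳ = ΣA·y / ΣA = 73.5463 mm.
Transfer each piece to the centroidal x-axis using Ī + A·d² with d = y − 73.5463:
  bottom plate: d = -61.5463 mm → contributes +13 809 407 mm⁴
  web plate: d = 20.4537 mm → contributes +2 297 890 mm⁴
  top plate: d = 99.4537 mm → contributes +19 637 718 mm⁴
  hole: d = -61.5463 mm → contributes −107 165 mm⁴
Total I = 35 637 850 mm⁴.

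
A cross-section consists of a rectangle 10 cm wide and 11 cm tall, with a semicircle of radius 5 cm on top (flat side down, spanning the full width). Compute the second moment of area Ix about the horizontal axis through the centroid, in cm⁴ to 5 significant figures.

Ix ≈ 2859.0 cm⁴

Treat the section as a set of non-overlapping primitives; coordinates are from the bounding-box lower-left.
Rectangular body: 10 × 11, A = 110 cm², y = 5.5 cm, Ī = 1109.167 cm⁴.
Semicircular cap: semicircle r = 5, A = 39.26991 cm², y = 13.12207 cm, Ī = 68.5981 cm⁴.
Centroid: ȳ = ΣA·y / ΣA = 7.505212 cm.
Transfer each piece to the horizontal axis through the centroid using Ī + A·d² with d = y − 7.505212:
  rectangular body: d = -2.005212 cm → contributes +1551.463 cm⁴
  semicircular cap: d = 5.616854 cm → contributes +1307.526 cm⁴
Total I = 2858.989 cm⁴.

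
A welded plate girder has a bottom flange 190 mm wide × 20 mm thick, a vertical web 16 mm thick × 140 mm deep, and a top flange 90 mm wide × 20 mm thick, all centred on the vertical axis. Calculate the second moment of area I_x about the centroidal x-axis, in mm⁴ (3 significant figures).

Decompose the section into non-overlapping parts with the origin at the bottom-left of its bounding rectangle.
Bottom plate: 190 × 20, A = 3 800 mm², y = 10 mm, Ī = 126 667 mm⁴.
Web plate: 16 × 140, A = 2 240 mm², y = 90 mm, Ī = 3 658 667 mm⁴.
Top plate: 90 × 20, A = 1 800 mm², y = 170 mm, Ī = 60 000 mm⁴.
Centroid: ȳ = ΣA·y / ΣA = 69.592 mm.
Transfer each piece to the centroidal x-axis using Ī + A·d² with d = y − 69.592:
  bottom plate: d = -59.592 mm → contributes +13 621 177 mm⁴
  web plate: d = 20.408 mm → contributes +4 591 611 mm⁴
  top plate: d = 100.41 mm → contributes +18 207 239 mm⁴
Total I = 36 420 027 mm⁴.

I_x ≈ 3.64 × 10⁷ mm⁴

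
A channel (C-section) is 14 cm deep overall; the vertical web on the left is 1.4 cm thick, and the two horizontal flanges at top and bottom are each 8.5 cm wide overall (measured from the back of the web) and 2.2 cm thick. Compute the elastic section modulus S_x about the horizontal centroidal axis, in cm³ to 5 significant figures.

Treat the section as a set of non-overlapping primitives; coordinates are from the bounding-box lower-left.
Web: 1.4 × 14, A = 19.6 cm², y = 7 cm, Ī = 320.1333 cm⁴.
Top flange (beyond web): 7.1 × 2.2, A = 15.62 cm², y = 12.9 cm, Ī = 6.300067 cm⁴.
Bottom flange (beyond web): 7.1 × 2.2, A = 15.62 cm², y = 1.1 cm, Ī = 6.300067 cm⁴.
By symmetry the centroid is at mid-height, ȳ = 7 cm.
Transfer each piece to the horizontal centroidal axis using Ī + A·d² with d = y − 7:
  web: d = 0 cm → contributes +320.1333 cm⁴
  top flange (beyond web): d = 5.9 cm → contributes +550.0323 cm⁴
  bottom flange (beyond web): d = -5.9 cm → contributes +550.0323 cm⁴
Total I = 1420.198 cm⁴.
Extreme fibre distance c = 7 cm; S = I/c = 202.8854 cm³.

S_x ≈ 202.89 cm³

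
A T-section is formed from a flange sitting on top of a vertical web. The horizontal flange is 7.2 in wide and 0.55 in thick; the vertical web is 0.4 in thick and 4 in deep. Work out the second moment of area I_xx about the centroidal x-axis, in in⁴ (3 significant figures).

I_xx ≈ 8.13 in⁴

Split into non-overlapping primitives; take the origin at the lower-left of the bounding box.
Flange: 7.2 × 0.55, A = 3.96 in², y = 4.275 in, Ī = 0.099825 in⁴.
Web: 0.4 × 4, A = 1.6 in², y = 2 in, Ī = 2.1333 in⁴.
Centroid: ȳ = ΣA·y / ΣA = 3.6203 in.
Transfer each piece to the centroidal x-axis using Ī + A·d² with d = y − 3.6203:
  flange: d = 0.65468 in → contributes +1.7971 in⁴
  web: d = -1.6203 in → contributes +6.3341 in⁴
Total I = 8.1311 in⁴.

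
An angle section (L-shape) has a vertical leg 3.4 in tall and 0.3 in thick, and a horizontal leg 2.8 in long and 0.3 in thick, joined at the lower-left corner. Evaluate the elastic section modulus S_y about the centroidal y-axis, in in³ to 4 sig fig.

Break the section into simple shapes (no overlaps), measuring from the bottom-left corner of the bounding box.
Vertical leg: 0.3 × 3.4, A = 1.02 in², x = 0.15 in, Ī = 0.00765 in⁴.
Horizontal leg (remainder): 2.5 × 0.3, A = 0.75 in², x = 1.55 in, Ī = 0.390625 in⁴.
Centroid: x̄ = ΣA·x / ΣA = 0.74322 in.
Transfer each piece to the centroidal y-axis using Ī + A·d² with d = x − 0.74322:
  vertical leg: d = -0.59322 in → contributes +0.366599 in⁴
  horizontal leg (remainder): d = 0.80678 in → contributes +0.878795 in⁴
Total I = 1.24539 in⁴.
Extreme fibre distance c = 2.05678 in; S = I/c = 0.605507 in³.

S_y ≈ 0.6055 in³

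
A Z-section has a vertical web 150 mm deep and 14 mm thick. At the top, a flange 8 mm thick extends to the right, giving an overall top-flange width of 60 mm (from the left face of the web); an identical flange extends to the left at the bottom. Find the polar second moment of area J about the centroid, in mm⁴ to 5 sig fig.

Decompose the section into non-overlapping parts with the origin at the bottom-left of its bounding rectangle.
Web: 14 × 150, A = 2 100 mm², y = 75 mm, Ī = 3 937 500 mm⁴.
Top flange (beyond web): 46 × 8, A = 368 mm², y = 146 mm, Ī = 1962.667 mm⁴.
Bottom flange (beyond web): 46 × 8, A = 368 mm², y = 4 mm, Ī = 1962.667 mm⁴.
Centroid: ȳ = ΣA·y / ΣA = 75 mm.
Transfer each piece to the centroidal x-axis using Ī + A·d² with d = y − 75:
  web: d = 0 mm → contributes +3 937 500 mm⁴
  top flange (beyond web): d = 71 mm → contributes +1 857 051 mm⁴
  bottom flange (beyond web): d = -71 mm → contributes +1 857 051 mm⁴
Total I = 7 651 601 mm⁴.
For the y-axis: x̄ = 53 mm.
Repeating about the centroidal y-axis gives I_y = 826481.3 mm⁴.
Polar second moment: J = I_x + I_y = 8 478 083 mm⁴.

J ≈ 8.4781 × 10⁶ mm⁴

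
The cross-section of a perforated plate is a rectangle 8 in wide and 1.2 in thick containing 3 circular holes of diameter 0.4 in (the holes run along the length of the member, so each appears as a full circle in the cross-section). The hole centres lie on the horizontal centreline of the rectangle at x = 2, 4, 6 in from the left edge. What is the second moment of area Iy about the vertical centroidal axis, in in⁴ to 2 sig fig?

Iy ≈ 50 in⁴

Break the section into simple shapes (no overlaps), measuring from the bottom-left corner of the bounding box.
Plate: 8 × 1.2, A = 9.6 in², x = 4 in, Ī = 51.2 in⁴.
Hole 1 (subtracted): ⌀0.4, A = 0.1257 in², x = 2 in, Ī = 0.001257 in⁴.
Hole 2 (subtracted): ⌀0.4, A = 0.1257 in², x = 4 in, Ī = 0.001257 in⁴.
Hole 3 (subtracted): ⌀0.4, A = 0.1257 in², x = 6 in, Ī = 0.001257 in⁴.
By symmetry the centroid is at mid-width, x̄ = 4 in.
Transfer each piece to the vertical centroidal axis using Ī + A·d² with d = x − 4:
  plate: d = 0 in → contributes +51.2 in⁴
  hole 1: d = -2 in → contributes −0.5039 in⁴
  hole 2: d = 0 in → contributes −0.001257 in⁴
  hole 3: d = 2 in → contributes −0.5039 in⁴
Total I = 50.19 in⁴.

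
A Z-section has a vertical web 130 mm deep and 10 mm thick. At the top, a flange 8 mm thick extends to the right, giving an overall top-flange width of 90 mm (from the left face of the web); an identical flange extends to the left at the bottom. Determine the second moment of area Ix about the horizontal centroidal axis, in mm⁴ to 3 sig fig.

Ix ≈ 6.60 × 10⁶ mm⁴

Split into non-overlapping primitives; take the origin at the lower-left of the bounding box.
Web: 10 × 130, A = 1 300 mm², y = 65 mm, Ī = 1 830 833 mm⁴.
Top flange (beyond web): 80 × 8, A = 640 mm², y = 126 mm, Ī = 3413.3 mm⁴.
Bottom flange (beyond web): 80 × 8, A = 640 mm², y = 4 mm, Ī = 3413.3 mm⁴.
Centroid: ȳ = ΣA·y / ΣA = 65 mm.
Transfer each piece to the horizontal centroidal axis using Ī + A·d² with d = y − 65:
  web: d = 0 mm → contributes +1 830 833 mm⁴
  top flange (beyond web): d = 61 mm → contributes +2 384 853 mm⁴
  bottom flange (beyond web): d = -61 mm → contributes +2 384 853 mm⁴
Total I = 6 600 540 mm⁴.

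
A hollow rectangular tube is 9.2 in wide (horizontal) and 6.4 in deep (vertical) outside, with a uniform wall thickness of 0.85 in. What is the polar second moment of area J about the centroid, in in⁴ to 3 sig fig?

J ≈ 386 in⁴

Treat the section as a set of non-overlapping primitives; coordinates are from the bounding-box lower-left.
Outer rectangle: 9.2 × 6.4, A = 58.88 in², y = 3.2 in, Ī = 200.98 in⁴.
Inner void (subtracted): 7.5 × 4.7, A = 35.25 in², y = 3.2 in, Ī = 64.889 in⁴.
By symmetry the centroid is at mid-height, ȳ = 3.2 in.
All pieces are centred on the centroidal x-axis, so I = ΣĪ (holes subtracted) = 136.09 in⁴.
Repeating about the centroidal y-axis gives I_y = 250.07 in⁴.
Polar second moment: J = I_x + I_y = 386.15 in⁴.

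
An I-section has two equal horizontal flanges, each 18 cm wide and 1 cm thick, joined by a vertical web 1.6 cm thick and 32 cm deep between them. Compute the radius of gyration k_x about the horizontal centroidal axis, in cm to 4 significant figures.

k_x ≈ 12.75 cm

Decompose the section into non-overlapping parts with the origin at the bottom-left of its bounding rectangle.
Bottom flange: 18 × 1, A = 18 cm², y = 0.5 cm, Ī = 1.5 cm⁴.
Web: 1.6 × 32, A = 51.2 cm², y = 17 cm, Ī = 4369.07 cm⁴.
Top flange: 18 × 1, A = 18 cm², y = 33.5 cm, Ī = 1.5 cm⁴.
By symmetry the centroid is at mid-height, ȳ = 17 cm.
Transfer each piece to the horizontal centroidal axis using Ī + A·d² with d = y − 17:
  bottom flange: d = -16.5 cm → contributes +4 902 cm⁴
  web: d = 0 cm → contributes +4369.07 cm⁴
  top flange: d = 16.5 cm → contributes +4 902 cm⁴
Total I = 14173.1 cm⁴.
Radius of gyration: k = √(I/A) = √(14173.1 / 87.2) = 12.7489 cm.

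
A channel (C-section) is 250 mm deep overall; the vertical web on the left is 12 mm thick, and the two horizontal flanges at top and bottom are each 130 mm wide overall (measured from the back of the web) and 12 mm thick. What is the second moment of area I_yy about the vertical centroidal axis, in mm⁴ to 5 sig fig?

Treat the section as a set of non-overlapping primitives; coordinates are from the bounding-box lower-left.
Web: 12 × 250, A = 3 000 mm², x = 6 mm, Ī = 36 000 mm⁴.
Top flange (beyond web): 118 × 12, A = 1 416 mm², x = 71 mm, Ī = 1 643 032 mm⁴.
Bottom flange (beyond web): 118 × 12, A = 1 416 mm², x = 71 mm, Ī = 1 643 032 mm⁴.
Centroid: x̄ = ΣA·x / ΣA = 37.56379 mm.
Transfer each piece to the vertical centroidal axis using Ī + A·d² with d = x − 37.56379:
  web: d = -31.56379 mm → contributes +3 024 818 mm⁴
  top flange (beyond web): d = 33.43621 mm → contributes +3 226 092 mm⁴
  bottom flange (beyond web): d = 33.43621 mm → contributes +3 226 092 mm⁴
Total I = 9 477 002 mm⁴.

I_yy ≈ 9.4770 × 10⁶ mm⁴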